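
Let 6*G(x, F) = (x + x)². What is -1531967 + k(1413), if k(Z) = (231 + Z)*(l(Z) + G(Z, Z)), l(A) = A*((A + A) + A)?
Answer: 12033785965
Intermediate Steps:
l(A) = 3*A² (l(A) = A*(2*A + A) = A*(3*A) = 3*A²)
G(x, F) = 2*x²/3 (G(x, F) = (x + x)²/6 = (2*x)²/6 = (4*x²)/6 = 2*x²/3)
k(Z) = 11*Z²*(231 + Z)/3 (k(Z) = (231 + Z)*(3*Z² + 2*Z²/3) = (231 + Z)*(11*Z²/3) = 11*Z²*(231 + Z)/3)
-1531967 + k(1413) = -1531967 + (11/3)*1413²*(231 + 1413) = -1531967 + (11/3)*1996569*1644 = -1531967 + 12035317932 = 12033785965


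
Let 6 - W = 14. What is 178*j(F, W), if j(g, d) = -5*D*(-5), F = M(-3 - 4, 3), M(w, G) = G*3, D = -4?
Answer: -17800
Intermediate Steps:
W = -8 (W = 6 - 1*14 = 6 - 14 = -8)
M(w, G) = 3*G
F = 9 (F = 3*3 = 9)
j(g, d) = -100 (j(g, d) = -5*(-4)*(-5) = 20*(-5) = -100)
178*j(F, W) = 178*(-100) = -17800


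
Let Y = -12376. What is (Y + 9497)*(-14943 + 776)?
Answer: 40786793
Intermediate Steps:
(Y + 9497)*(-14943 + 776) = (-12376 + 9497)*(-14943 + 776) = -2879*(-14167) = 40786793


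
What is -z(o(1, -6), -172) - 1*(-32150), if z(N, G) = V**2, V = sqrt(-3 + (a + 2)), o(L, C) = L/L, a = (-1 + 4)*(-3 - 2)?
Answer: 32166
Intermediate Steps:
a = -15 (a = 3*(-5) = -15)
o(L, C) = 1
V = 4*I (V = sqrt(-3 + (-15 + 2)) = sqrt(-3 - 13) = sqrt(-16) = 4*I ≈ 4.0*I)
z(N, G) = -16 (z(N, G) = (4*I)**2 = -16)
-z(o(1, -6), -172) - 1*(-32150) = -1*(-16) - 1*(-32150) = 16 + 32150 = 32166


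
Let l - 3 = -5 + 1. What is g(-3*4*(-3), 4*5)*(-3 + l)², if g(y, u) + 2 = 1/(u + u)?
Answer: -158/5 ≈ -31.600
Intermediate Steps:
g(y, u) = -2 + 1/(2*u) (g(y, u) = -2 + 1/(u + u) = -2 + 1/(2*u))
l = -1 (l = 3 + (-5 + 1) = 3 - 4 = -1)
g(-3*4*(-3), 4*5)*(-3 + l)² = (-2 + 1/(2*((4*5))))*(-3 - 1)² = (-2 + (½)/20)*(-4)² = (-2 + (½)*(1/20))*16 = (-2 + 1/40)*16 = -79/40*16 = -158/5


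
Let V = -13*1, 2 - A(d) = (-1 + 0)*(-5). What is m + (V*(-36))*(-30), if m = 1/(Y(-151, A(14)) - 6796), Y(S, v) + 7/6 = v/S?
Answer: -86461339506/6158215 ≈ -14040.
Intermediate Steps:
A(d) = -3 (A(d) = 2 - (-1 + 0)*(-5) = 2 - (-1)*(-5) = 2 - 1*5 = 2 - 5 = -3)
Y(S, v) = -7/6 + v/S
V = -13
m = -906/6158215 (m = 1/((-7/6 - 3/(-151)) - 6796) = 1/((-7/6 - 3*(-1/151)) - 6796) = 1/((-7/6 + 3/151) - 6796) = 1/(-1039/906 - 6796) = 1/(-6158215/906) = -906/6158215 ≈ -0.00014712)
m + (V*(-36))*(-30) = -906/6158215 - 13*(-36)*(-30) = -906/6158215 + 468*(-30) = -906/6158215 - 14040 = -86461339506/6158215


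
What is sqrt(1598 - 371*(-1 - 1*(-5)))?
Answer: sqrt(114) ≈ 10.677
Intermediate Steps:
sqrt(1598 - 371*(-1 - 1*(-5))) = sqrt(1598 - 371*(-1 + 5)) = sqrt(1598 - 371*4) = sqrt(1598 - 1484) = sqrt(114)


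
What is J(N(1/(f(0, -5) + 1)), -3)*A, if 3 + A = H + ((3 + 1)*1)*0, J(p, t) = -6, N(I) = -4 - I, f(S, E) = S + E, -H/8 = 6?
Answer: 306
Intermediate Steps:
H = -48 (H = -8*6 = -48)
f(S, E) = E + S
A = -51 (A = -3 + (-48 + ((3 + 1)*1)*0) = -3 + (-48 + (4*1)*0) = -3 + (-48 + 4*0) = -3 + (-48 + 0) = -3 - 48 = -51)
J(N(1/(f(0, -5) + 1)), -3)*A = -6*(-51) = 306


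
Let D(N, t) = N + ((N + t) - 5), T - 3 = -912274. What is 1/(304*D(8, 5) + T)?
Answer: -1/907407 ≈ -1.1020e-6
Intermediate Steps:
T = -912271 (T = 3 - 912274 = -912271)
D(N, t) = -5 + t + 2*N (D(N, t) = N + (-5 + N + t) = -5 + t + 2*N)
1/(304*D(8, 5) + T) = 1/(304*(-5 + 5 + 2*8) - 912271) = 1/(304*(-5 + 5 + 16) - 912271) = 1/(304*16 - 912271) = 1/(4864 - 912271) = 1/(-907407) = -1/907407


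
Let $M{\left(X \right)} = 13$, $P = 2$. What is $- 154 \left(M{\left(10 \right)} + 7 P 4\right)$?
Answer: $-10626$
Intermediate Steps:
$- 154 \left(M{\left(10 \right)} + 7 P 4\right) = - 154 \left(13 + 7 \cdot 2 \cdot 4\right) = - 154 \left(13 + 14 \cdot 4\right) = - 154 \left(13 + 56\right) = \left(-154\right) 69 = -10626$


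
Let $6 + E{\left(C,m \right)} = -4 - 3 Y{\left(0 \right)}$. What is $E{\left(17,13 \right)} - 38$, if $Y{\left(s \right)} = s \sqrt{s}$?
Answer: $-48$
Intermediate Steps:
$Y{\left(s \right)} = s^{\frac{3}{2}}$
$E{\left(C,m \right)} = -10$ ($E{\left(C,m \right)} = -6 - \left(4 + 3 \cdot 0^{\frac{3}{2}}\right) = -6 - 4 = -10$)
$E{\left(17,13 \right)} - 38 = -10 - 38 = -48$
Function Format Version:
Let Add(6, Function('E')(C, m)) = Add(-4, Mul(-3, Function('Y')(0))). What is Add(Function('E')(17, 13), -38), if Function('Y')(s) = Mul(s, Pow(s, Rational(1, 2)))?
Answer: -48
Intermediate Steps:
Function('Y')(s) = Pow(s, Rational(3, 2))
Function('E')(C, m) = -10 (Function('E')(C, m) = Add(-6, Add(-4, Mul(-3, Pow(0, Rational(3, 2))))) = Add(-6, Add(-4, Mul(-3, 0))) = Add(-6, Add(-4, 0)) = Add(-6, -4) = -10)
Add(Function('E')(17, 13), -38) = Add(-10, -38) = -48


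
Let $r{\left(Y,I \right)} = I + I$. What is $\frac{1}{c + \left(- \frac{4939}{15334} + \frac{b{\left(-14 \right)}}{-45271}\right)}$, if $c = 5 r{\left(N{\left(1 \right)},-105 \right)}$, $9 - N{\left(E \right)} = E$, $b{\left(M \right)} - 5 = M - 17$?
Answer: $- \frac{3712222}{3899026655} \approx -0.00095209$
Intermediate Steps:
$b{\left(M \right)} = -12 + M$ ($b{\left(M \right)} = 5 + \left(M - 17\right) = 5 + \left(-17 + M\right) = -12 + M$)
$N{\left(E \right)} = 9 - E$
$r{\left(Y,I \right)} = 2 I$
$c = -1050$ ($c = 5 \cdot 2 \left(-105\right) = 5 \left(-210\right) = -1050$)
$\frac{1}{c + \left(- \frac{4939}{15334} + \frac{b{\left(-14 \right)}}{-45271}\right)} = \frac{1}{-1050 - \left(\frac{449}{1394} - \frac{-12 - 14}{-45271}\right)} = \frac{1}{-1050 - \frac{1193555}{3712222}} = \frac{1}{- \frac{3899026655}{3712222}} = - \frac{3712222}{3899026655}$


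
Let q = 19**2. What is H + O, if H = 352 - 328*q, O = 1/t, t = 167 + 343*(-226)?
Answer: -9131749657/77351 ≈ -1.1806e+5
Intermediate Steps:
q = 361
t = -77351 (t = 167 - 77518 = -77351)
O = -1/77351 (O = 1/(-77351) = -1/77351 ≈ -1.2928e-5)
H = -118056 (H = 352 - 328*361 = 352 - 118408 = -118056)
H + O = -118056 - 1/77351 = -9131749657/77351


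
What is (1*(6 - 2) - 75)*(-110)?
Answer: 7810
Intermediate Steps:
(1*(6 - 2) - 75)*(-110) = (1*4 - 75)*(-110) = (4 - 75)*(-110) = -71*(-110) = 7810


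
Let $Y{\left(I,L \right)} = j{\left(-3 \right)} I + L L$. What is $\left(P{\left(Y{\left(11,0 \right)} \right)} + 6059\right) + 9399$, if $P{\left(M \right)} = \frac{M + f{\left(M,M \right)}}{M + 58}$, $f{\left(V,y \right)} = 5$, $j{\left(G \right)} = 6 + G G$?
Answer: $\frac{3447304}{223} \approx 15459.0$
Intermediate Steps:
$j{\left(G \right)} = 6 + G^{2}$
$Y{\left(I,L \right)} = L^{2} + 15 I$ ($Y{\left(I,L \right)} = \left(6 + \left(-3\right)^{2}\right) I + L L = \left(6 + 9\right) I + L^{2} = 15 I + L^{2} = L^{2} + 15 I$)
$P{\left(M \right)} = \frac{5 + M}{58 + M}$ ($P{\left(M \right)} = \frac{M + 5}{M + 58} = \frac{5 + M}{58 + M}$)
$\left(P{\left(Y{\left(11,0 \right)} \right)} + 6059\right) + 9399 = \left(\frac{5 + \left(0^{2} + 15 \cdot 11\right)}{58 + \left(0^{2} + 15 \cdot 11\right)} + 6059\right) + 9399 = \left(\frac{5 + \left(0 + 165\right)}{58 + \left(0 + 165\right)} + 6059\right) + 9399 = \left(\frac{5 + 165}{58 + 165} + 6059\right) + 9399 = \left(\frac{1}{223} \cdot 170 + 6059\right) + 9399 = \left(\frac{170}{223} + 6059\right) + 9399 = \frac{1351327}{223} + 9399 = \frac{3447304}{223}$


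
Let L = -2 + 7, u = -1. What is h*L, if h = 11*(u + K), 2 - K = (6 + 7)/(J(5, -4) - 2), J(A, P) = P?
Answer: 1045/6 ≈ 174.17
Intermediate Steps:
K = 25/6 (K = 2 - (6 + 7)/(-4 - 2) = 2 - 13/(-6) = 2 - 13*(-1)/6 = 2 - 1*(-13/6) = 2 + 13/6 = 25/6 ≈ 4.1667)
h = 209/6 (h = 11*(-1 + 25/6) = 11*(19/6) = 209/6 ≈ 34.833)
L = 5
h*L = (209/6)*5 = 1045/6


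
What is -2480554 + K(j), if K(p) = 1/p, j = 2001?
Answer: -4963588553/2001 ≈ -2.4806e+6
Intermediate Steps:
-2480554 + K(j) = -2480554 + 1/2001 = -4963588553/2001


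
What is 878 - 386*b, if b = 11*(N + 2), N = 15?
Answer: -71304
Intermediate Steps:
b = 187 (b = 11*(15 + 2) = 11*17 = 187)
878 - 386*b = 878 - 386*187 = 878 - 72182 = -71304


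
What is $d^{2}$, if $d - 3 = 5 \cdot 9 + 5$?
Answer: $2809$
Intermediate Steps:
$d = 53$ ($d = 3 + \left(5 \cdot 9 + 5\right) = 3 + \left(45 + 5\right) = 3 + 50 = 53$)
$d^{2} = 53^{2} = 2809$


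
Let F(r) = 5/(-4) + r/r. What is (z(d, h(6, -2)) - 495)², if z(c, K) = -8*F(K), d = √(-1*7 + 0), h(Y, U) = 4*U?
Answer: 243049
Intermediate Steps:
F(r) = -¼ (F(r) = 5*(-¼) + 1 = -5/4 + 1 = -¼)
d = I*√7 (d = √(-7 + 0) = √(-7) = I*√7 ≈ 2.6458*I)
z(c, K) = 2 (z(c, K) = -8*(-¼) = 2)
(z(d, h(6, -2)) - 495)² = (2 - 495)² = (-493)² = 243049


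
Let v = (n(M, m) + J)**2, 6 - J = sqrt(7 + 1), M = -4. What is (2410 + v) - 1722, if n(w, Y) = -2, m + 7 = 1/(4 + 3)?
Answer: 712 - 16*sqrt(2) ≈ 689.37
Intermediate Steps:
m = -48/7 (m = -7 + 1/(4 + 3) = -7 + 1/7 = -48/7 ≈ -6.8571)
J = 6 - 2*sqrt(2) (J = 6 - sqrt(7 + 1) = 6 - sqrt(8) = 6 - 2*sqrt(2) ≈ 3.1716)
v = (4 - 2*sqrt(2))**2 (v = (-2 + (6 - 2*sqrt(2)))**2 = (4 - 2*sqrt(2))**2 ≈ 1.3726)
(2410 + v) - 1722 = (2410 + (24 - 16*sqrt(2))) - 1722 = (2434 - 16*sqrt(2)) - 1722 = 712 - 16*sqrt(2)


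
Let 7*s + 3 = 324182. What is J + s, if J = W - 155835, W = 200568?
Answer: 637310/7 ≈ 91044.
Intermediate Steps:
J = 44733 (J = 200568 - 155835 = 44733)
s = 324179/7 (s = -3/7 + (⅐)*324182 = -3/7 + 324182/7 = 324179/7 ≈ 46311.)
J + s = 44733 + 324179/7 = 637310/7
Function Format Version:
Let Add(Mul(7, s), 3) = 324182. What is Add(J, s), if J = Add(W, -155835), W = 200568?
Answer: Rational(637310, 7) ≈ 91044.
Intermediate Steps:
J = 44733 (J = Add(200568, -155835) = 44733)
s = Rational(324179, 7) (s = Add(Rational(-3, 7), Mul(Rational(1, 7), 324182)) = Add(Rational(-3, 7), Rational(324182, 7)) = Rational(324179, 7) ≈ 46311.)
Add(J, s) = Add(44733, Rational(324179, 7)) = Rational(637310, 7)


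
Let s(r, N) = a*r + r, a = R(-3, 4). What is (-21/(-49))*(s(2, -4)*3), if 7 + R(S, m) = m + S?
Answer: -90/7 ≈ -12.857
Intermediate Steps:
R(S, m) = -7 + S + m (R(S, m) = -7 + (m + S) = -7 + (S + m) = -7 + S + m)
a = -6 (a = -7 - 3 + 4 = -6)
s(r, N) = -5*r (s(r, N) = -6*r + r = -5*r)
(-21/(-49))*(s(2, -4)*3) = (-21/(-49))*(-5*2*3) = (-21*(-1/49))*(-10*3) = (3/7)*(-30) = -90/7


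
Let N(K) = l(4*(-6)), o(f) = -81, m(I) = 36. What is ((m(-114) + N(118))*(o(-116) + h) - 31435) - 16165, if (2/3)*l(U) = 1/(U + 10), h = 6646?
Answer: 5265025/28 ≈ 1.8804e+5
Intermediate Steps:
l(U) = 3/(2*(10 + U)) (l(U) = 3/(2*(U + 10)) = 3/(2*(10 + U)))
N(K) = -3/28 (N(K) = 3/(2*(10 + 4*(-6))) = 3/(2*(10 - 24)) = (3/2)/(-14) = (3/2)*(-1/14) = -3/28)
((m(-114) + N(118))*(o(-116) + h) - 31435) - 16165 = ((36 - 3/28)*(-81 + 6646) - 31435) - 16165 = ((1005/28)*6565 - 31435) - 16165 = (6597825/28 - 31435) - 16165 = 5717645/28 - 16165 = 5265025/28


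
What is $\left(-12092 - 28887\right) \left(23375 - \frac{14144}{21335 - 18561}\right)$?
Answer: $- \frac{1328295477887}{1387} \approx -9.5768 \cdot 10^{8}$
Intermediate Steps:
$\left(-12092 - 28887\right) \left(23375 - \frac{14144}{21335 - 18561}\right) = - 40979 \left(23375 - \frac{14144}{21335 - 18561}\right) = - 40979 \left(23375 - \frac{14144}{2774}\right) = - 40979 \left(23375 - \frac{7072}{1387}\right) = \left(-40979\right) \frac{32414053}{1387} = - \frac{1328295477887}{1387}$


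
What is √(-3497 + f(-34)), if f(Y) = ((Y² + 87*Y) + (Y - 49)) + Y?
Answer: 2*I*√1354 ≈ 73.594*I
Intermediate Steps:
f(Y) = -49 + Y² + 89*Y (f(Y) = ((Y² + 87*Y) + (-49 + Y)) + Y = (-49 + Y² + 88*Y) + Y = -49 + Y² + 89*Y)
√(-3497 + f(-34)) = √(-3497 + (-49 + (-34)² + 89*(-34))) = √(-3497 + (-49 + 1156 - 3026)) = √(-3497 - 1919) = √(-5416) = 2*I*√1354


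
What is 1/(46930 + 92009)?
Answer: 1/138939 ≈ 7.1974e-6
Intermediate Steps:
1/(46930 + 92009) = 1/138939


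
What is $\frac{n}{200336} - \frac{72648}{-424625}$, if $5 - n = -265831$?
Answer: $\frac{31858655307}{21266918500} \approx 1.498$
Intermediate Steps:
$n = 265836$ ($n = 5 - -265831 = 5 + 265831 = 265836$)
$\frac{n}{200336} - \frac{72648}{-424625} = \frac{265836}{200336} - \frac{72648}{-424625} = 265836 \cdot \frac{1}{200336} - - \frac{72648}{424625} = \frac{66459}{50084} + \frac{72648}{424625} = \frac{31858655307}{21266918500}$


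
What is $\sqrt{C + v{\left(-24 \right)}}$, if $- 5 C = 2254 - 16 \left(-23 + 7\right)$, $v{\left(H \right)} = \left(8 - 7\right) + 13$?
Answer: $2 i \sqrt{122} \approx 22.091 i$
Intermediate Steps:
$v{\left(H \right)} = 14$ ($v{\left(H \right)} = 1 + 13 = 14$)
$C = -502$ ($C = - \frac{2254 - 16 \left(-23 + 7\right)}{5} = - \frac{2254 - -256}{5} = - \frac{2254 + 256}{5} = \left(- \frac{1}{5}\right) 2510 = -502$)
$\sqrt{C + v{\left(-24 \right)}} = \sqrt{-502 + 14} = \sqrt{-488} = 2 i \sqrt{122}$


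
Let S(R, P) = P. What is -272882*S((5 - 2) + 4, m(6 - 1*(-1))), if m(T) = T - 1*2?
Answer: -1364410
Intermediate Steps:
m(T) = -2 + T (m(T) = T - 2 = -2 + T)
-272882*S((5 - 2) + 4, m(6 - 1*(-1))) = -272882*(-2 + (6 - 1*(-1))) = -272882*(-2 + (6 + 1)) = -272882*(-2 + 7) = -272882*5 = -1364410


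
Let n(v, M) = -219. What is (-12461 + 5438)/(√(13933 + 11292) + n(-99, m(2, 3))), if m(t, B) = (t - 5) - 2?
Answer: 1538037/22736 + 35115*√1009/22736 ≈ 116.71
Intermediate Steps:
m(t, B) = -7 + t (m(t, B) = (-5 + t) - 2 = -7 + t)
(-12461 + 5438)/(√(13933 + 11292) + n(-99, m(2, 3))) = (-12461 + 5438)/(√(13933 + 11292) - 219) = -7023/(√25225 - 219) = -7023/(5*√1009 - 219) = -7023/(-219 + 5*√1009)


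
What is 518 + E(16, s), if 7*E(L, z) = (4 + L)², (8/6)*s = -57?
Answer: 4026/7 ≈ 575.14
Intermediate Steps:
s = -171/4 (s = (¾)*(-57) = -171/4 ≈ -42.750)
E(L, z) = (4 + L)²/7
518 + E(16, s) = 518 + (4 + 16)²/7 = 518 + (⅐)*20² = 518 + (⅐)*400 = 518 + 400/7 = 4026/7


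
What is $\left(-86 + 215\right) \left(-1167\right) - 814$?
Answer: $-151357$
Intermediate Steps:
$\left(-86 + 215\right) \left(-1167\right) - 814 = 129 \left(-1167\right) - 814 = -150543 - 814 = -151357$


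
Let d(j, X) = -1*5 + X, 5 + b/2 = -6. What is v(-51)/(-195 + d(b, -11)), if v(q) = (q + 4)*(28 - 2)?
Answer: 1222/211 ≈ 5.7915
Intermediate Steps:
b = -22 (b = -10 + 2*(-6) = -10 - 12 = -22)
d(j, X) = -5 + X
v(q) = 104 + 26*q (v(q) = (4 + q)*26 = 104 + 26*q)
v(-51)/(-195 + d(b, -11)) = (104 + 26*(-51))/(-195 + (-5 - 11)) = (104 - 1326)/(-195 - 16) = -1222/(-211) = -1/211*(-1222) = 1222/211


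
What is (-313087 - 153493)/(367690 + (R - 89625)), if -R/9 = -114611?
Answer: -116645/327391 ≈ -0.35629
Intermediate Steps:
R = 1031499 (R = -9*(-114611) = 1031499)
(-313087 - 153493)/(367690 + (R - 89625)) = (-313087 - 153493)/(367690 + (1031499 - 89625)) = -466580/(367690 + 941874) = -466580/1309564 = -466580*1/1309564 = -116645/327391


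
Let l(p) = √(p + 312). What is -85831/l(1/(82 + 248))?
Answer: -85831*√33977130/102961 ≈ -4859.2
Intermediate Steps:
l(p) = √(312 + p)
-85831/l(1/(82 + 248)) = -85831/√(312 + 1/(82 + 248)) = -85831/√(312 + 1/330) = -85831*√33977130/102961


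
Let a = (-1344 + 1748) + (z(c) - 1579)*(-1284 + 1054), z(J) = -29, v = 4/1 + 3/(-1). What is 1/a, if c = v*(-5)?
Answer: 1/370244 ≈ 2.7009e-6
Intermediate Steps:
v = 1 (v = 4*1 + 3*(-1) = 4 - 3 = 1)
c = -5 (c = 1*(-5) = -5)
a = 370244 (a = (-1344 + 1748) + (-29 - 1579)*(-1284 + 1054) = 404 - 1608*(-230) = 404 + 369840 = 370244)
1/a = 1/370244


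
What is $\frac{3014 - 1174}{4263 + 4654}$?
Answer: $\frac{1840}{8917} \approx 0.20635$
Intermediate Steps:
$\frac{3014 - 1174}{4263 + 4654} = \frac{1840}{8917}$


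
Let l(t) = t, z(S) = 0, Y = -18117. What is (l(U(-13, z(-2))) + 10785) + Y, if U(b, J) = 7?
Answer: -7325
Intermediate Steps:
(l(U(-13, z(-2))) + 10785) + Y = (7 + 10785) - 18117 = 10792 - 18117 = -7325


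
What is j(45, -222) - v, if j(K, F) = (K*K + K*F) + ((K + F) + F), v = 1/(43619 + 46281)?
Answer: -751923601/89900 ≈ -8364.0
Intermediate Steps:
v = 1/89900 ≈ 1.1123e-5
j(K, F) = K + K**2 + 2*F + F*K (j(K, F) = (K**2 + F*K) + ((F + K) + F) = (K**2 + F*K) + (K + 2*F) = K + K**2 + 2*F + F*K)
j(45, -222) - v = (45 + 45**2 + 2*(-222) - 222*45) - 1*1/89900 = (45 + 2025 - 444 - 9990) - 1/89900 = -8364 - 1/89900 = -751923601/89900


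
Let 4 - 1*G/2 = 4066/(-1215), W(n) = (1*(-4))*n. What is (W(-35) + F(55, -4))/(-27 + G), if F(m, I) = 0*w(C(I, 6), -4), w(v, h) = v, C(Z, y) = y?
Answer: -170100/14953 ≈ -11.376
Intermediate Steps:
W(n) = -4*n
G = 17852/1215 (G = 8 - 8132/(-1215) = 8 - 8132*(-1)/1215 = 8 - 2*(-4066/1215) = 8 + 8132/1215 = 17852/1215 ≈ 14.693)
F(m, I) = 0 (F(m, I) = 0*6 = 0)
(W(-35) + F(55, -4))/(-27 + G) = (-4*(-35) + 0)/(-27 + 17852/1215) = (140 + 0)/(-14953/1215) = 140*(-1215/14953) = -170100/14953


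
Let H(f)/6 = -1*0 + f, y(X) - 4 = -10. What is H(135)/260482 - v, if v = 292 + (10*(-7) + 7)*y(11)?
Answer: -87261065/130241 ≈ -670.00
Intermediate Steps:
y(X) = -6 (y(X) = 4 - 10 = -6)
H(f) = 6*f (H(f) = 6*(-1*0 + f) = 6*(0 + f) = 6*f)
v = 670 (v = 292 + (10*(-7) + 7)*(-6) = 292 + (-70 + 7)*(-6) = 292 - 63*(-6) = 292 + 378 = 670)
H(135)/260482 - v = (6*135)/260482 - 1*670 = 810*(1/260482) - 670 = 405/130241 - 670 = -87261065/130241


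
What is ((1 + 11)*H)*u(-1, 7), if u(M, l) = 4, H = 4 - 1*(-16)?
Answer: 960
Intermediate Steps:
H = 20 (H = 4 + 16 = 20)
((1 + 11)*H)*u(-1, 7) = ((1 + 11)*20)*4 = (12*20)*4 = 240*4 = 960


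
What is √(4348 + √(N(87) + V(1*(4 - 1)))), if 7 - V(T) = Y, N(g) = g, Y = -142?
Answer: √(4348 + 2*√59) ≈ 66.056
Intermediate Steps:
V(T) = 149 (V(T) = 7 - 1*(-142) = 7 + 142 = 149)
√(4348 + √(N(87) + V(1*(4 - 1)))) = √(4348 + √(87 + 149)) = √(4348 + √236) = √(4348 + 2*√59)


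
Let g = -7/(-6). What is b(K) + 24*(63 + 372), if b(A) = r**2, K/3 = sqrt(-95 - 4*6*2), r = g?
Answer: 375889/36 ≈ 10441.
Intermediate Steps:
g = 7/6 (g = -7*(-1/6) = 7/6 ≈ 1.1667)
r = 7/6 ≈ 1.1667
K = 3*I*sqrt(143) (K = 3*sqrt(-95 - 4*6*2) = 3*sqrt(-95 - 24*2) = 3*sqrt(-95 - 48) = 3*sqrt(-143) = 3*(I*sqrt(143)) = 3*I*sqrt(143) ≈ 35.875*I)
b(A) = 49/36 (b(A) = (7/6)**2 = 49/36)
b(K) + 24*(63 + 372) = 49/36 + 24*(63 + 372) = 49/36 + 24*435 = 49/36 + 10440 = 375889/36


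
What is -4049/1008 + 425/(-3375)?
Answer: -62639/15120 ≈ -4.1428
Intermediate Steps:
-4049/1008 + 425/(-3375) = -4049*1/1008 + 425*(-1/3375) = -4049/1008 - 17/135 = -62639/15120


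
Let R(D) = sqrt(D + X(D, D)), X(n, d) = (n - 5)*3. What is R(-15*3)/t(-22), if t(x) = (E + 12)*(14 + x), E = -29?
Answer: I*sqrt(195)/136 ≈ 0.10268*I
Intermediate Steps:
X(n, d) = -15 + 3*n (X(n, d) = (-5 + n)*3 = -15 + 3*n)
t(x) = -238 - 17*x (t(x) = (-29 + 12)*(14 + x) = -17*(14 + x) = -238 - 17*x)
R(D) = sqrt(-15 + 4*D) (R(D) = sqrt(D + (-15 + 3*D)) = sqrt(-15 + 4*D))
R(-15*3)/t(-22) = sqrt(-15 + 4*(-15*3))/(-238 - 17*(-22)) = sqrt(-15 + 4*(-45))/(-238 + 374) = sqrt(-15 - 180)/136 = sqrt(-195)*(1/136) = (I*sqrt(195))*(1/136) = I*sqrt(195)/136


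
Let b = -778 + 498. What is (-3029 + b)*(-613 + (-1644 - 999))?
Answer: 10774104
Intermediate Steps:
b = -280
(-3029 + b)*(-613 + (-1644 - 999)) = (-3029 - 280)*(-613 + (-1644 - 999)) = -3309*(-613 - 2643) = -3309*(-3256) = 10774104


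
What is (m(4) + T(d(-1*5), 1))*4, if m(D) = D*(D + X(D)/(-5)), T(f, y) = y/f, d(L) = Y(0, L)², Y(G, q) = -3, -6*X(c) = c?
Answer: 2996/45 ≈ 66.578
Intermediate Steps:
X(c) = -c/6
d(L) = 9 (d(L) = (-3)² = 9)
m(D) = 31*D²/30 (m(D) = D*(D - D/6/(-5)) = D*(D - D/6*(-⅕)) = D*(D + D/30) = D*(31*D/30) = 31*D²/30)
(m(4) + T(d(-1*5), 1))*4 = ((31/30)*4² + 1/9)*4 = ((31/30)*16 + 1*(⅑))*4 = (248/15 + ⅑)*4 = (749/45)*4 = 2996/45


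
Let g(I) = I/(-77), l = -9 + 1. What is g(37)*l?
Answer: 296/77 ≈ 3.8442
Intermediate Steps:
l = -8
g(I) = -I/77 (g(I) = I*(-1/77) = -I/77)
g(37)*l = -1/77*37*(-8) = -37/77*(-8) = 296/77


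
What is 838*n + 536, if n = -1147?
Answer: -960650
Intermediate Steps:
838*n + 536 = 838*(-1147) + 536 = -961186 + 536 = -960650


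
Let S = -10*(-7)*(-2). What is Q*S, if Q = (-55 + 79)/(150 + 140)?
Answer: -336/29 ≈ -11.586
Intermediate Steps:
Q = 12/145 (Q = 24/290 = 24*(1/290) = 12/145 ≈ 0.082759)
S = -140 (S = 70*(-2) = -140)
Q*S = (12/145)*(-140) = -336/29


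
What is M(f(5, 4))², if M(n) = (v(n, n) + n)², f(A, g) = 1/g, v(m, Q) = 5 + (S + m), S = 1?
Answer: 28561/16 ≈ 1785.1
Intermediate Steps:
v(m, Q) = 6 + m (v(m, Q) = 5 + (1 + m) = 6 + m)
M(n) = (6 + 2*n)² (M(n) = ((6 + n) + n)² = (6 + 2*n)²)
M(f(5, 4))² = (4*(3 + 1/4)²)² = (4*(3 + ¼)²)² = (4*(13/4)²)² = (4*(169/16))² = (169/4)² = 28561/16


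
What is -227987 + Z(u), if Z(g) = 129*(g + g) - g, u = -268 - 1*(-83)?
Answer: -275532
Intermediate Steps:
u = -185 (u = -268 + 83 = -185)
Z(g) = 257*g (Z(g) = 129*(2*g) - g = 258*g - g = 257*g)
-227987 + Z(u) = -227987 + 257*(-185) = -227987 - 47545 = -275532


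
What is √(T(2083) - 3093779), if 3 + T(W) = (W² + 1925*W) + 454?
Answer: 2*√1313834 ≈ 2292.5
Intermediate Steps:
T(W) = 451 + W² + 1925*W (T(W) = -3 + ((W² + 1925*W) + 454) = -3 + (454 + W² + 1925*W) = 451 + W² + 1925*W)
√(T(2083) - 3093779) = √((451 + 2083² + 1925*2083) - 3093779) = √((451 + 4338889 + 4009775) - 3093779) = √(8349115 - 3093779) = √5255336 = 2*√1313834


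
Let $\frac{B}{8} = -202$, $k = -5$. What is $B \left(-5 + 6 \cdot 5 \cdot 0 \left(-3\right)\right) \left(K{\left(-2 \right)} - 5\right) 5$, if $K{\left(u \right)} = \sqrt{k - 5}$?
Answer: $-202000 + 40400 i \sqrt{10} \approx -2.02 \cdot 10^{5} + 1.2776 \cdot 10^{5} i$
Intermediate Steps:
$K{\left(u \right)} = i \sqrt{10}$ ($K{\left(u \right)} = \sqrt{-5 - 5} = \sqrt{-10} = i \sqrt{10}$)
$B = -1616$ ($B = 8 \left(-202\right) = -1616$)
$B \left(-5 + 6 \cdot 5 \cdot 0 \left(-3\right)\right) \left(K{\left(-2 \right)} - 5\right) 5 = - 1616 \left(-5 + 6 \cdot 5 \cdot 0 \left(-3\right)\right) \left(i \sqrt{10} - 5\right) 5 = - 1616 \left(-5 + 6 \cdot 0 \left(-3\right)\right) \left(-5 + i \sqrt{10}\right) 5 = - 1616 \left(-5 + 0 \left(-3\right)\right) \left(-25 + 5 i \sqrt{10}\right) = - 1616 \left(-5 + 0\right) \left(-25 + 5 i \sqrt{10}\right) = - 1616 \left(- 5 \left(-25 + 5 i \sqrt{10}\right)\right) = - 1616 \left(125 - 25 i \sqrt{10}\right) = -202000 + 40400 i \sqrt{10}$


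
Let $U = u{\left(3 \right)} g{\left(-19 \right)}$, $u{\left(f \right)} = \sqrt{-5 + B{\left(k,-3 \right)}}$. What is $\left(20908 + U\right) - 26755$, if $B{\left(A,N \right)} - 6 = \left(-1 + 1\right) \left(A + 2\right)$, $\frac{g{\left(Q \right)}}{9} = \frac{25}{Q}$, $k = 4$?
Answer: $- \frac{111318}{19} \approx -5858.8$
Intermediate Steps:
$g{\left(Q \right)} = \frac{225}{Q}$ ($g{\left(Q \right)} = 9 \frac{25}{Q} = \frac{225}{Q}$)
$B{\left(A,N \right)} = 6$ ($B{\left(A,N \right)} = 6 + \left(-1 + 1\right) \left(A + 2\right) = 6 + 0 \left(2 + A\right) = 6 + 0 = 6$)
$u{\left(f \right)} = 1$ ($u{\left(f \right)} = \sqrt{-5 + 6} = \sqrt{1} = 1$)
$U = - \frac{225}{19}$ ($U = 1 \frac{225}{-19} = 1 \cdot 225 \left(- \frac{1}{19}\right) = 1 \left(- \frac{225}{19}\right) = - \frac{225}{19} \approx -11.842$)
$\left(20908 + U\right) - 26755 = \left(20908 - \frac{225}{19}\right) - 26755 = \frac{397027}{19} - 26755 = - \frac{111318}{19}$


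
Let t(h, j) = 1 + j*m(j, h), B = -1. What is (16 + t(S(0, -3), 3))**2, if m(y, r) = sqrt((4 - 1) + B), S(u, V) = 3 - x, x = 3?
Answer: 307 + 102*sqrt(2) ≈ 451.25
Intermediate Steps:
S(u, V) = 0 (S(u, V) = 3 - 1*3 = 3 - 3 = 0)
m(y, r) = sqrt(2) (m(y, r) = sqrt((4 - 1) - 1) = sqrt(3 - 1) = sqrt(2))
t(h, j) = 1 + j*sqrt(2)
(16 + t(S(0, -3), 3))**2 = (16 + (1 + 3*sqrt(2)))**2 = (17 + 3*sqrt(2))**2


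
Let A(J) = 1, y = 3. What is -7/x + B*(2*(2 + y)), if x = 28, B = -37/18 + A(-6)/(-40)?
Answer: -379/18 ≈ -21.056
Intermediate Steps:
B = -749/360 (B = -37/18 + 1/(-40) = -37*1/18 + 1*(-1/40) = -37/18 - 1/40 = -749/360 ≈ -2.0806)
-7/x + B*(2*(2 + y)) = -7/28 - 749*(2 + 3)/180 = -7*1/28 - 749*5/180 = -¼ - 749/360*10 = -¼ - 749/36 = -379/18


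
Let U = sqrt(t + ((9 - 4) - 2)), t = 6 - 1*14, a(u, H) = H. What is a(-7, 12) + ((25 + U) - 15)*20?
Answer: 212 + 20*I*sqrt(5) ≈ 212.0 + 44.721*I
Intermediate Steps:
t = -8 (t = 6 - 14 = -8)
U = I*sqrt(5) (U = sqrt(-8 + ((9 - 4) - 2)) = sqrt(-8 + (5 - 2)) = sqrt(-8 + 3) = sqrt(-5) = I*sqrt(5) ≈ 2.2361*I)
a(-7, 12) + ((25 + U) - 15)*20 = 12 + ((25 + I*sqrt(5)) - 15)*20 = 12 + (10 + I*sqrt(5))*20 = 12 + (200 + 20*I*sqrt(5)) = 212 + 20*I*sqrt(5)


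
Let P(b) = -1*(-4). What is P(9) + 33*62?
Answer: 2050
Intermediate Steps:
P(b) = 4
P(9) + 33*62 = 4 + 33*62 = 4 + 2046 = 2050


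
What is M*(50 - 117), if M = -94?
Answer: 6298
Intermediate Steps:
M*(50 - 117) = -94*(50 - 117) = -94*(-67) = 6298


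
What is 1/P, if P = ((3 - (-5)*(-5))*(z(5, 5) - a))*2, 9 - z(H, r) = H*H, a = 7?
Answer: 1/1012 ≈ 0.00098814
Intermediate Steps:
z(H, r) = 9 - H**2 (z(H, r) = 9 - H*H = 9 - H**2)
P = 1012 (P = ((3 - (-5)*(-5))*((9 - 1*5**2) - 1*7))*2 = ((3 - 5*5)*((9 - 1*25) - 7))*2 = ((3 - 25)*((9 - 25) - 7))*2 = -22*(-16 - 7)*2 = -22*(-23)*2 = 506*2 = 1012)
1/P = 1/1012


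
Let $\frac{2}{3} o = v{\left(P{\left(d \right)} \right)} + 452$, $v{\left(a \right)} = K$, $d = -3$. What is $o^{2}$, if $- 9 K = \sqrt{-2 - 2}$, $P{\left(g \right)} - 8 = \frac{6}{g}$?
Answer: $\frac{\left(2034 - i\right)^{2}}{9} \approx 4.5968 \cdot 10^{5} - 452.0 i$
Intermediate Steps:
$P{\left(g \right)} = 8 + \frac{6}{g}$
$K = - \frac{2 i}{9}$ ($K = - \frac{\sqrt{-2 - 2}}{9} = - \frac{\sqrt{-4}}{9} = - \frac{2 i}{9} \approx - 0.22222 i$)
$v{\left(a \right)} = - \frac{2 i}{9}$
$o = 678 - \frac{i}{3}$ ($o = \frac{3 \left(- \frac{2 i}{9} + 452\right)}{2} = \frac{3 \left(452 - \frac{2 i}{9}\right)}{2} = 678 - \frac{i}{3} \approx 678.0 - 0.33333 i$)
$o^{2} = \left(678 - \frac{i}{3}\right)^{2}$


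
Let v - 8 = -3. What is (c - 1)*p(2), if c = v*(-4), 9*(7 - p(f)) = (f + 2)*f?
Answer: -385/3 ≈ -128.33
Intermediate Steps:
v = 5 (v = 8 - 3 = 5)
p(f) = 7 - f*(2 + f)/9 (p(f) = 7 - (f + 2)*f/9 = 7 - (2 + f)*f/9 = 7 - f*(2 + f)/9)
c = -20 (c = 5*(-4) = -20)
(c - 1)*p(2) = (-20 - 1)*(7 - 2/9*2 - 1/9*2**2) = -21*(7 - 4/9 - 1/9*4) = -21*(7 - 4/9 - 4/9) = -21*55/9 = -385/3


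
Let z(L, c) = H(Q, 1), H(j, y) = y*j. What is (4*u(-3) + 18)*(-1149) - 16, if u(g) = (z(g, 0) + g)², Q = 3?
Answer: -20698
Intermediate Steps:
H(j, y) = j*y
z(L, c) = 3 (z(L, c) = 3*1 = 3)
u(g) = (3 + g)²
(4*u(-3) + 18)*(-1149) - 16 = (4*(3 - 3)² + 18)*(-1149) - 16 = (4*0² + 18)*(-1149) - 16 = (4*0 + 18)*(-1149) - 16 = (0 + 18)*(-1149) - 16 = 18*(-1149) - 16 = -20682 - 16 = -20698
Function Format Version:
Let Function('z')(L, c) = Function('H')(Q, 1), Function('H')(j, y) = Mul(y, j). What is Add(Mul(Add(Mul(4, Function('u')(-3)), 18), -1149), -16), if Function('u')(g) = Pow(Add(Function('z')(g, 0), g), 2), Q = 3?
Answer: -20698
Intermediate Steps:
Function('H')(j, y) = Mul(j, y)
Function('z')(L, c) = 3 (Function('z')(L, c) = Mul(3, 1) = 3)
Function('u')(g) = Pow(Add(3, g), 2)
Add(Mul(Add(Mul(4, Function('u')(-3)), 18), -1149), -16) = Add(Mul(Add(Mul(4, Pow(Add(3, -3), 2)), 18), -1149), -16) = Add(Mul(Add(Mul(4, Pow(0, 2)), 18), -1149), -16) = Add(Mul(Add(Mul(4, 0), 18), -1149), -16) = Add(Mul(Add(0, 18), -1149), -16) = Add(Mul(18, -1149), -16) = Add(-20682, -16) = -20698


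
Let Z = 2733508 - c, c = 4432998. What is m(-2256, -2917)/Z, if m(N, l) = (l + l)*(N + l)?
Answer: -15089641/849745 ≈ -17.758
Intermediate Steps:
m(N, l) = 2*l*(N + l) (m(N, l) = (2*l)*(N + l) = 2*l*(N + l))
Z = -1699490 (Z = 2733508 - 1*4432998 = 2733508 - 4432998 = -1699490)
m(-2256, -2917)/Z = (2*(-2917)*(-2256 - 2917))/(-1699490) = (2*(-2917)*(-5173))*(-1/1699490) = 30179282*(-1/1699490) = -15089641/849745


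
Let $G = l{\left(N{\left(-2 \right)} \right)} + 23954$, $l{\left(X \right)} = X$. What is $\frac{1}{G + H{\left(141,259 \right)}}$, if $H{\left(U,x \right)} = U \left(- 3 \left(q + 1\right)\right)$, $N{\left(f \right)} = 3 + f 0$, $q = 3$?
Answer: $\frac{1}{22265} \approx 4.4914 \cdot 10^{-5}$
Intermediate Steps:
$N{\left(f \right)} = 3$ ($N{\left(f \right)} = 3 + 0 = 3$)
$G = 23957$ ($G = 3 + 23954 = 23957$)
$H{\left(U,x \right)} = - 12 U$ ($H{\left(U,x \right)} = U \left(- 3 \left(3 + 1\right)\right) = U \left(\left(-3\right) 4\right) = U \left(-12\right) = - 12 U$)
$\frac{1}{G + H{\left(141,259 \right)}} = \frac{1}{23957 - 1692} = \frac{1}{22265}$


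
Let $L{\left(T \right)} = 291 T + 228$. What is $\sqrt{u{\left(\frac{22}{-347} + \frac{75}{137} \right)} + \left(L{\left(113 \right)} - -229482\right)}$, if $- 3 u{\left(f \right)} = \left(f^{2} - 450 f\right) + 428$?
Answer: $\frac{10 \sqrt{5932902537426}}{47539} \approx 512.37$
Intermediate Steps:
$L{\left(T \right)} = 228 + 291 T$
$u{\left(f \right)} = - \frac{428}{3} + 150 f - \frac{f^{2}}{3}$ ($u{\left(f \right)} = - \frac{\left(f^{2} - 450 f\right) + 428}{3} = - \frac{428 + f^{2} - 450 f}{3} = - \frac{428}{3} + 150 f - \frac{f^{2}}{3}$)
$\sqrt{u{\left(\frac{22}{-347} + \frac{75}{137} \right)} + \left(L{\left(113 \right)} - -229482\right)} = \sqrt{\left(- \frac{428}{3} + 150 \left(\frac{22}{-347} + \frac{75}{137}\right) - \frac{\left(\frac{22}{-347} + \frac{75}{137}\right)^{2}}{3}\right) + \left(\left(228 + 291 \cdot 113\right) - -229482\right)} = \sqrt{\left(- \frac{428}{3} + 150 \left(22 \left(- \frac{1}{347}\right) + 75 \cdot \frac{1}{137}\right) - \frac{\left(22 \left(- \frac{1}{347}\right) + 75 \cdot \frac{1}{137}\right)^{2}}{3}\right) + \left(\left(228 + 32883\right) + 229482\right)} = \sqrt{\left(- \frac{428}{3} + 150 \left(- \frac{22}{347} + \frac{75}{137}\right) - \frac{\left(- \frac{22}{347} + \frac{75}{137}\right)^{2}}{3}\right) + \left(33111 + 229482\right)} = \sqrt{\left(- \frac{428}{3} + 150 \cdot \frac{23011}{47539} - \frac{\left(\frac{23011}{47539}\right)^{2}}{3}\right) + 262593} = \sqrt{\left(- \frac{428}{3} + \frac{3451650}{47539} - \frac{529506121}{6779869563}\right) + 262593} = \sqrt{- \frac{158508976353}{2259956521} + 262593} = \sqrt{\frac{593290253742600}{2259956521}} = \frac{10 \sqrt{5932902537426}}{47539}$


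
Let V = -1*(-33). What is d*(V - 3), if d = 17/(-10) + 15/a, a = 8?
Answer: 21/4 ≈ 5.2500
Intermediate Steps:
V = 33
d = 7/40 (d = 17/(-10) + 15/8 = 17*(-1/10) + 15*(1/8) = -17/10 + 15/8 = 7/40 ≈ 0.17500)
d*(V - 3) = 7*(33 - 3)/40 = (7/40)*30 = 21/4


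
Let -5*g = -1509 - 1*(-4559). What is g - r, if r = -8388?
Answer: 7778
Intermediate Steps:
g = -610 (g = -(-1509 - 1*(-4559))/5 = -(-1509 + 4559)/5 = -⅕*3050 = -610)
g - r = -610 - 1*(-8388) = -610 + 8388 = 7778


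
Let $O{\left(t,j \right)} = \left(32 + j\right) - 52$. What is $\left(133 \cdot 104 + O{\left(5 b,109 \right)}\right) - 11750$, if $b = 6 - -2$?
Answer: $2171$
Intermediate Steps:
$b = 8$ ($b = 6 + 2 = 8$)
$O{\left(t,j \right)} = -20 + j$
$\left(133 \cdot 104 + O{\left(5 b,109 \right)}\right) - 11750 = \left(133 \cdot 104 + \left(-20 + 109\right)\right) - 11750 = \left(13832 + 89\right) - 11750 = 13921 - 11750 = 2171$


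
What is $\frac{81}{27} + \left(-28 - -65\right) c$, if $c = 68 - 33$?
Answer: $1298$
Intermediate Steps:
$c = 35$ ($c = 68 - 33 = 35$)
$\frac{81}{27} + \left(-28 - -65\right) c = \frac{81}{27} + \left(-28 - -65\right) 35 = 81 \cdot \frac{1}{27} + \left(-28 + 65\right) 35 = 3 + 37 \cdot 35 = 3 + 1295 = 1298$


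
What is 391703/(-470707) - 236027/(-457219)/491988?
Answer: -2049116612061289/2462413484921628 ≈ -0.83216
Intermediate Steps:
391703/(-470707) - 236027/(-457219)/491988 = 391703*(-1/470707) - 236027*(-1/457219)*(1/491988) = -391703/470707 + (5489/10633)*(1/491988) = -391703/470707 + 5489/5231308404 = -2049116612061289/2462413484921628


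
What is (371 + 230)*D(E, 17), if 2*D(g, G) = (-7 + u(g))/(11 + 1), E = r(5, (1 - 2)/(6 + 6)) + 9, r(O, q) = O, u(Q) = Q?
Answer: 4207/24 ≈ 175.29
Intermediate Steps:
E = 14 (E = 5 + 9 = 14)
D(g, G) = -7/24 + g/24 (D(g, G) = ((-7 + g)/(11 + 1))/2 = ((-7 + g)/12)/2 = ((-7 + g)*(1/12))/2 = (-7/12 + g/12)/2 = -7/24 + g/24)
(371 + 230)*D(E, 17) = (371 + 230)*(-7/24 + (1/24)*14) = 601*(-7/24 + 7/12) = 601*(7/24) = 4207/24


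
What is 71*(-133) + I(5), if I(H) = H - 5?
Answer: -9443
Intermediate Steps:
I(H) = -5 + H
71*(-133) + I(5) = 71*(-133) + (-5 + 5) = -9443 + 0 = -9443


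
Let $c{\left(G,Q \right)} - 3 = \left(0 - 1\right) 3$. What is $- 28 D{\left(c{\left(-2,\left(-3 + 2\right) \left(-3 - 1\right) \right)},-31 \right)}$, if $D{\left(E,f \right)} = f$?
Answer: $868$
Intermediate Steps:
$c{\left(G,Q \right)} = 0$ ($c{\left(G,Q \right)} = 3 + \left(0 - 1\right) 3 = 3 - 3 = 0$)
$- 28 D{\left(c{\left(-2,\left(-3 + 2\right) \left(-3 - 1\right) \right)},-31 \right)} = \left(-28\right) \left(-31\right) = 868$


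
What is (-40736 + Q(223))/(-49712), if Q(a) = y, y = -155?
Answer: 40891/49712 ≈ 0.82256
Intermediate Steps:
Q(a) = -155
(-40736 + Q(223))/(-49712) = (-40736 - 155)/(-49712) = -40891*(-1/49712) = 40891/49712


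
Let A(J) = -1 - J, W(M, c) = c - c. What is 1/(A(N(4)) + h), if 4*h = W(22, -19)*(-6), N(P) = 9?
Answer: -1/10 ≈ -0.10000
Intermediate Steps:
W(M, c) = 0
h = 0 (h = (0*(-6))/4 = (1/4)*0 = 0)
1/(A(N(4)) + h) = 1/((-1 - 1*9) + 0) = 1/((-1 - 9) + 0) = 1/(-10 + 0) = 1/(-10) = -1/10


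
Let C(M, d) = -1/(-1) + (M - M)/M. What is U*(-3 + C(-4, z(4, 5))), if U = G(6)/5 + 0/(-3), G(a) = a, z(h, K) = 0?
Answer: -12/5 ≈ -2.4000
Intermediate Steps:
C(M, d) = 1 (C(M, d) = -1*(-1) + 0/M = 1 + 0 = 1)
U = 6/5 (U = 6/5 + 0/(-3) = 6*(1/5) + 0*(-1/3) = 6/5 + 0 = 6/5 ≈ 1.2000)
U*(-3 + C(-4, z(4, 5))) = 6*(-3 + 1)/5 = (6/5)*(-2) = -12/5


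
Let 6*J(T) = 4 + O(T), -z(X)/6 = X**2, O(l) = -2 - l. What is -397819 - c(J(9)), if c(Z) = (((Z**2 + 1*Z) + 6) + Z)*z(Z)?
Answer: -85920035/216 ≈ -3.9778e+5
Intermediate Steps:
z(X) = -6*X**2
J(T) = 1/3 - T/6 (J(T) = (4 + (-2 - T))/6 = (2 - T)/6 = 1/3 - T/6)
c(Z) = -6*Z**2*(6 + Z**2 + 2*Z) (c(Z) = (((Z**2 + 1*Z) + 6) + Z)*(-6*Z**2) = (((Z**2 + Z) + 6) + Z)*(-6*Z**2) = (((Z + Z**2) + 6) + Z)*(-6*Z**2) = ((6 + Z + Z**2) + Z)*(-6*Z**2) = (6 + Z**2 + 2*Z)*(-6*Z**2) = -6*Z**2*(6 + Z**2 + 2*Z))
-397819 - c(J(9)) = -397819 - 6*(1/3 - 1/6*9)**2*(-6 - (1/3 - 1/6*9)**2 - 2*(1/3 - 1/6*9)) = -397819 - 6*(1/3 - 3/2)**2*(-6 - (1/3 - 3/2)**2 - 2*(1/3 - 3/2)) = -397819 - 6*(-7/6)**2*(-6 - (-7/6)**2 - 2*(-7/6)) = -397819 - 6*49*(-6 - 1*49/36 + 7/3)/36 = -397819 - 6*49*(-6 - 49/36 + 7/3)/36 = -397819 - 6*49*(-181)/(36*36) = -397819 - 1*(-8869/216) = -397819 + 8869/216 = -85920035/216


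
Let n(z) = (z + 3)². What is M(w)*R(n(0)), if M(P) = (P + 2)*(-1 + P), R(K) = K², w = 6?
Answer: 3240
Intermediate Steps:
n(z) = (3 + z)²
M(P) = (-1 + P)*(2 + P) (M(P) = (2 + P)*(-1 + P) = (-1 + P)*(2 + P))
M(w)*R(n(0)) = (-2 + 6 + 6²)*((3 + 0)²)² = (-2 + 6 + 36)*(3²)² = 40*9² = 40*81 = 3240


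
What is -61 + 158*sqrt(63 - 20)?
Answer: -61 + 158*sqrt(43) ≈ 975.08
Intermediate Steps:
-61 + 158*sqrt(63 - 20) = -61 + 158*sqrt(43)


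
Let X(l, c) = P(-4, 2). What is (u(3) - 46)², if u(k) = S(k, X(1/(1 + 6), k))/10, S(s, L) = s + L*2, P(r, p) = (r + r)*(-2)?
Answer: 7225/4 ≈ 1806.3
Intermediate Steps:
P(r, p) = -4*r (P(r, p) = (2*r)*(-2) = -4*r)
X(l, c) = 16 (X(l, c) = -4*(-4) = 16)
S(s, L) = s + 2*L
u(k) = 16/5 + k/10 (u(k) = (k + 2*16)/10 = (k + 32)*(⅒) = (32 + k)*(⅒) = 16/5 + k/10)
(u(3) - 46)² = ((16/5 + (⅒)*3) - 46)² = ((16/5 + 3/10) - 46)² = (7/2 - 46)² = (-85/2)² = 7225/4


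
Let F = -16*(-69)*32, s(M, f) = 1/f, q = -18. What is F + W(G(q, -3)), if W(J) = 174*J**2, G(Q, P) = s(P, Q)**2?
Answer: 618098717/17496 ≈ 35328.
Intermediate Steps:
G(Q, P) = Q**(-2) (G(Q, P) = (1/Q)**2 = Q**(-2))
F = 35328 (F = 1104*32 = 35328)
F + W(G(q, -3)) = 35328 + 174*((-18)**(-2))**2 = 35328 + 174*(1/324)**2 = 35328 + 174*(1/104976) = 35328 + 29/17496 = 618098717/17496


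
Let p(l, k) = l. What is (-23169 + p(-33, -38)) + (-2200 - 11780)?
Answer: -37182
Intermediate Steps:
(-23169 + p(-33, -38)) + (-2200 - 11780) = (-23169 - 33) + (-2200 - 11780) = -23202 - 13980 = -37182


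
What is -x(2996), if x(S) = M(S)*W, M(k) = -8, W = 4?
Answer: 32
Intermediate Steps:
x(S) = -32 (x(S) = -8*4 = -32)
-x(2996) = -1*(-32) = 32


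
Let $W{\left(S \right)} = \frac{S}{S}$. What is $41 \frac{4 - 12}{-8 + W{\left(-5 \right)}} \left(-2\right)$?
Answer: $- \frac{656}{7} \approx -93.714$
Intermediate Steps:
$W{\left(S \right)} = 1$
$41 \frac{4 - 12}{-8 + W{\left(-5 \right)}} \left(-2\right) = 41 \frac{4 - 12}{-8 + 1} \left(-2\right) = 41 \left(- \frac{8}{-7}\right) \left(-2\right) = 41 \left(\left(-8\right) \left(- \frac{1}{7}\right)\right) \left(-2\right) = 41 \cdot \frac{8}{7} \left(-2\right) = \frac{328}{7} \left(-2\right) = - \frac{656}{7}$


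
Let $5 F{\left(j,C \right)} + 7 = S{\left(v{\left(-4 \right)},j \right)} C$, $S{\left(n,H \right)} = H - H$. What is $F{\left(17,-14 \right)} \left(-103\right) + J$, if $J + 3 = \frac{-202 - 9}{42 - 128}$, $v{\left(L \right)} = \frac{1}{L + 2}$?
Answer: $\frac{61771}{430} \approx 143.65$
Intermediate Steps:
$v{\left(L \right)} = \frac{1}{2 + L}$
$S{\left(n,H \right)} = 0$
$F{\left(j,C \right)} = - \frac{7}{5}$ ($F{\left(j,C \right)} = - \frac{7}{5} + \frac{0 C}{5} = - \frac{7}{5} + \frac{1}{5} \cdot 0 = - \frac{7}{5} + 0 = - \frac{7}{5}$)
$J = - \frac{47}{86}$ ($J = -3 + \frac{-202 - 9}{42 - 128} = -3 - \frac{211}{-86} = -3 - - \frac{211}{86} = -3 + \frac{211}{86} = - \frac{47}{86} \approx -0.54651$)
$F{\left(17,-14 \right)} \left(-103\right) + J = \left(- \frac{7}{5}\right) \left(-103\right) - \frac{47}{86} = \frac{721}{5} - \frac{47}{86} = \frac{61771}{430}$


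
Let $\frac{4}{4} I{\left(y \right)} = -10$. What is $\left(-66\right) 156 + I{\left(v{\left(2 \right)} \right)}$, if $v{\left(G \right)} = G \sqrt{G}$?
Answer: $-10306$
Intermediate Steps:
$v{\left(G \right)} = G^{\frac{3}{2}}$
$I{\left(y \right)} = -10$
$\left(-66\right) 156 + I{\left(v{\left(2 \right)} \right)} = \left(-66\right) 156 - 10 = -10296 - 10 = -10306$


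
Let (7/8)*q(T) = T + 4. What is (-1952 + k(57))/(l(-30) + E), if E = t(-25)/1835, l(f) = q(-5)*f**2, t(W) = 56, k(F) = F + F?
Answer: 11804555/6605804 ≈ 1.7870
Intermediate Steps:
k(F) = 2*F
q(T) = 32/7 + 8*T/7 (q(T) = 8*(T + 4)/7 = 8*(4 + T)/7 = 32/7 + 8*T/7)
l(f) = -8*f**2/7 (l(f) = (32/7 + (8/7)*(-5))*f**2 = (32/7 - 40/7)*f**2 = -8*f**2/7)
E = 56/1835 ≈ 0.030518
(-1952 + k(57))/(l(-30) + E) = (-1952 + 2*57)/(-8/7*(-30)**2 + 56/1835) = (-1952 + 114)/(-8/7*900 + 56/1835) = -1838/(-7200/7 + 56/1835) = -1838/(-13211608/12845) = -1838*(-12845/13211608) = 11804555/6605804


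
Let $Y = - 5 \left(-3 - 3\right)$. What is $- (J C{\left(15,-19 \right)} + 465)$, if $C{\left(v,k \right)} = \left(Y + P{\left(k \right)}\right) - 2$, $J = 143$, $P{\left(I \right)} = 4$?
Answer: $-5041$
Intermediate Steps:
$Y = 30$ ($Y = - 5 \left(-3 - 3\right) = \left(-5\right) \left(-6\right) = 30$)
$C{\left(v,k \right)} = 32$ ($C{\left(v,k \right)} = \left(30 + 4\right) - 2 = 34 - 2 = 32$)
$- (J C{\left(15,-19 \right)} + 465) = - (143 \cdot 32 + 465) = - (4576 + 465) = \left(-1\right) 5041 = -5041$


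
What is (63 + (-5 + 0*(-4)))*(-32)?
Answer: -1856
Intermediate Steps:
(63 + (-5 + 0*(-4)))*(-32) = (63 + (-5 + 0))*(-32) = (63 - 5)*(-32) = 58*(-32) = -1856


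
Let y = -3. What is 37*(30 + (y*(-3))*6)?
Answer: 3108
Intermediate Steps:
37*(30 + (y*(-3))*6) = 37*(30 - 3*(-3)*6) = 37*(30 + 9*6) = 37*(30 + 54) = 37*84 = 3108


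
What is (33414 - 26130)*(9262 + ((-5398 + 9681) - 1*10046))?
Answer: 25486716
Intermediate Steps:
(33414 - 26130)*(9262 + ((-5398 + 9681) - 1*10046)) = 7284*(9262 + (4283 - 10046)) = 7284*(9262 - 5763) = 7284*3499 = 25486716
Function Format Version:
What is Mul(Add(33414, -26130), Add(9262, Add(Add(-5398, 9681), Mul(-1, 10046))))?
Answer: 25486716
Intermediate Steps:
Mul(Add(33414, -26130), Add(9262, Add(Add(-5398, 9681), Mul(-1, 10046)))) = Mul(7284, Add(9262, Add(4283, -10046))) = Mul(7284, Add(9262, -5763)) = Mul(7284, 3499) = 25486716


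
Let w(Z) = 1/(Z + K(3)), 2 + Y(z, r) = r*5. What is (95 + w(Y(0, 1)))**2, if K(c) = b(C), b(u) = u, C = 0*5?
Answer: 81796/9 ≈ 9088.4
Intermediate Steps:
C = 0
Y(z, r) = -2 + 5*r (Y(z, r) = -2 + r*5 = -2 + 5*r)
K(c) = 0
w(Z) = 1/Z (w(Z) = 1/(Z + 0) = 1/Z)
(95 + w(Y(0, 1)))**2 = (95 + 1/(-2 + 5*1))**2 = (95 + 1/(-2 + 5))**2 = (95 + 1/3)**2 = (286/3)**2 = 81796/9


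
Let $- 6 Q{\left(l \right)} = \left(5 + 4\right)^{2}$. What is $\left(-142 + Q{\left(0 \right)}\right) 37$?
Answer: $- \frac{11507}{2} \approx -5753.5$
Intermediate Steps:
$Q{\left(l \right)} = - \frac{27}{2}$ ($Q{\left(l \right)} = - \frac{\left(5 + 4\right)^{2}}{6} = - \frac{9^{2}}{6} = \left(- \frac{1}{6}\right) 81 = - \frac{27}{2}$)
$\left(-142 + Q{\left(0 \right)}\right) 37 = \left(-142 - \frac{27}{2}\right) 37 = \left(- \frac{311}{2}\right) 37 = - \frac{11507}{2}$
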